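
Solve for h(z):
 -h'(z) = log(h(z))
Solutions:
 li(h(z)) = C1 - z


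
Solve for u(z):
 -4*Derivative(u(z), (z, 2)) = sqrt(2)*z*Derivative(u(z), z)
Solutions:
 u(z) = C1 + C2*erf(2^(3/4)*z/4)


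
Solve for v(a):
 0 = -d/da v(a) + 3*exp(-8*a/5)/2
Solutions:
 v(a) = C1 - 15*exp(-8*a/5)/16


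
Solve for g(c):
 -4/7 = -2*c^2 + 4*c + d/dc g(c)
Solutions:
 g(c) = C1 + 2*c^3/3 - 2*c^2 - 4*c/7


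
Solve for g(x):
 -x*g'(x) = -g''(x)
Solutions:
 g(x) = C1 + C2*erfi(sqrt(2)*x/2)


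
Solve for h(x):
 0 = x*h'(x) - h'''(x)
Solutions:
 h(x) = C1 + Integral(C2*airyai(x) + C3*airybi(x), x)


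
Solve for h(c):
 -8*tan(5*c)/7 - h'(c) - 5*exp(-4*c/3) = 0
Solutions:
 h(c) = C1 - 4*log(tan(5*c)^2 + 1)/35 + 15*exp(-4*c/3)/4


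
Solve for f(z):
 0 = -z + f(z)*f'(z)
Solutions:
 f(z) = -sqrt(C1 + z^2)
 f(z) = sqrt(C1 + z^2)


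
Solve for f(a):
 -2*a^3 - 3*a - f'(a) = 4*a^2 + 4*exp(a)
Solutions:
 f(a) = C1 - a^4/2 - 4*a^3/3 - 3*a^2/2 - 4*exp(a)


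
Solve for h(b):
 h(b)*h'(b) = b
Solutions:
 h(b) = -sqrt(C1 + b^2)
 h(b) = sqrt(C1 + b^2)


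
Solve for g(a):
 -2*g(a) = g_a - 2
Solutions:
 g(a) = C1*exp(-2*a) + 1


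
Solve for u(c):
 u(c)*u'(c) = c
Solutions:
 u(c) = -sqrt(C1 + c^2)
 u(c) = sqrt(C1 + c^2)


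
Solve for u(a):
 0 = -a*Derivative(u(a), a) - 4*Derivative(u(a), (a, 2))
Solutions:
 u(a) = C1 + C2*erf(sqrt(2)*a/4)


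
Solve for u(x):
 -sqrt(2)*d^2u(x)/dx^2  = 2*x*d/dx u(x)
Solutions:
 u(x) = C1 + C2*erf(2^(3/4)*x/2)


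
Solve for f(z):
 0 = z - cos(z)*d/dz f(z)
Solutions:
 f(z) = C1 + Integral(z/cos(z), z)


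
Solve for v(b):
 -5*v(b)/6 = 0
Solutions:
 v(b) = 0


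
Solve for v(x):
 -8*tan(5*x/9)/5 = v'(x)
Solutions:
 v(x) = C1 + 72*log(cos(5*x/9))/25


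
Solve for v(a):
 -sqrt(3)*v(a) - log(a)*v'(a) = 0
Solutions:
 v(a) = C1*exp(-sqrt(3)*li(a))


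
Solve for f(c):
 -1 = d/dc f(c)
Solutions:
 f(c) = C1 - c


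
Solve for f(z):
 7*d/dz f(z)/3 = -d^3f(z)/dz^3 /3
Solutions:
 f(z) = C1 + C2*sin(sqrt(7)*z) + C3*cos(sqrt(7)*z)


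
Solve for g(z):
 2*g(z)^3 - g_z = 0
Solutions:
 g(z) = -sqrt(2)*sqrt(-1/(C1 + 2*z))/2
 g(z) = sqrt(2)*sqrt(-1/(C1 + 2*z))/2


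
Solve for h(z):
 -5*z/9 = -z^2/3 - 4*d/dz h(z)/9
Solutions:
 h(z) = C1 - z^3/4 + 5*z^2/8


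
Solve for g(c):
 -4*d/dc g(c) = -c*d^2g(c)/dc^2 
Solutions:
 g(c) = C1 + C2*c^5


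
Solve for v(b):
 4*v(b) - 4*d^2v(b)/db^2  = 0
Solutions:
 v(b) = C1*exp(-b) + C2*exp(b)


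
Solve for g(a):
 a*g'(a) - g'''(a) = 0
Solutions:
 g(a) = C1 + Integral(C2*airyai(a) + C3*airybi(a), a)


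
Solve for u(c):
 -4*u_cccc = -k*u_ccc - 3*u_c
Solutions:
 u(c) = C1 + C2*exp(c*(-k^2/(-k^3 + sqrt(-k^6 + (k^3 + 648)^2) - 648)^(1/3) + k - (-k^3 + sqrt(-k^6 + (k^3 + 648)^2) - 648)^(1/3))/12) + C3*exp(c*(-4*k^2/((-1 + sqrt(3)*I)*(-k^3 + sqrt(-k^6 + (k^3 + 648)^2) - 648)^(1/3)) + 2*k + (-k^3 + sqrt(-k^6 + (k^3 + 648)^2) - 648)^(1/3) - sqrt(3)*I*(-k^3 + sqrt(-k^6 + (k^3 + 648)^2) - 648)^(1/3))/24) + C4*exp(c*(4*k^2/((1 + sqrt(3)*I)*(-k^3 + sqrt(-k^6 + (k^3 + 648)^2) - 648)^(1/3)) + 2*k + (-k^3 + sqrt(-k^6 + (k^3 + 648)^2) - 648)^(1/3) + sqrt(3)*I*(-k^3 + sqrt(-k^6 + (k^3 + 648)^2) - 648)^(1/3))/24)


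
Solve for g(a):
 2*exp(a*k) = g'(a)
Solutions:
 g(a) = C1 + 2*exp(a*k)/k


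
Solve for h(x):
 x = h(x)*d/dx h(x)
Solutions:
 h(x) = -sqrt(C1 + x^2)
 h(x) = sqrt(C1 + x^2)


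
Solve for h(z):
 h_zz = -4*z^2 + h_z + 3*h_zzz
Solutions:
 h(z) = C1 + 4*z^3/3 + 4*z^2 - 16*z + (C2*sin(sqrt(11)*z/6) + C3*cos(sqrt(11)*z/6))*exp(z/6)


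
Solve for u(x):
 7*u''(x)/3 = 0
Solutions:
 u(x) = C1 + C2*x


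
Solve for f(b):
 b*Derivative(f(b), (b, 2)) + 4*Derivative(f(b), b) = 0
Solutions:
 f(b) = C1 + C2/b^3


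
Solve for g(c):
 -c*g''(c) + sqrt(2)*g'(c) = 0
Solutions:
 g(c) = C1 + C2*c^(1 + sqrt(2))


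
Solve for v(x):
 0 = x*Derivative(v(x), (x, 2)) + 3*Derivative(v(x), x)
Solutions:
 v(x) = C1 + C2/x^2


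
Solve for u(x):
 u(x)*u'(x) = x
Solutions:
 u(x) = -sqrt(C1 + x^2)
 u(x) = sqrt(C1 + x^2)


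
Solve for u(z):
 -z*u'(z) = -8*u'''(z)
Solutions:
 u(z) = C1 + Integral(C2*airyai(z/2) + C3*airybi(z/2), z)


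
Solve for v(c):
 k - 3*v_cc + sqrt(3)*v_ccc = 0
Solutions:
 v(c) = C1 + C2*c + C3*exp(sqrt(3)*c) + c^2*k/6


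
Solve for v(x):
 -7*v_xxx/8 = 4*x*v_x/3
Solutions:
 v(x) = C1 + Integral(C2*airyai(-2*42^(2/3)*x/21) + C3*airybi(-2*42^(2/3)*x/21), x)


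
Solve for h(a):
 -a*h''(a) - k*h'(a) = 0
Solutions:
 h(a) = C1 + a^(1 - re(k))*(C2*sin(log(a)*Abs(im(k))) + C3*cos(log(a)*im(k)))


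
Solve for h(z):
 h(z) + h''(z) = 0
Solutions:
 h(z) = C1*sin(z) + C2*cos(z)


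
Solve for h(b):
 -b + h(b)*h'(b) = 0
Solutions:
 h(b) = -sqrt(C1 + b^2)
 h(b) = sqrt(C1 + b^2)


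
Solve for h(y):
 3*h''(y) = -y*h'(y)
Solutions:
 h(y) = C1 + C2*erf(sqrt(6)*y/6)


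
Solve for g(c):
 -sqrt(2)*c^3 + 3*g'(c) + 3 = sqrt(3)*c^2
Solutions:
 g(c) = C1 + sqrt(2)*c^4/12 + sqrt(3)*c^3/9 - c


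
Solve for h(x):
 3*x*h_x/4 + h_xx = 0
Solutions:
 h(x) = C1 + C2*erf(sqrt(6)*x/4)


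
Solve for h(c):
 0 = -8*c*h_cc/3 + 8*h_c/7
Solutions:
 h(c) = C1 + C2*c^(10/7)


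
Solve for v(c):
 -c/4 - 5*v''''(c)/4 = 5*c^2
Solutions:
 v(c) = C1 + C2*c + C3*c^2 + C4*c^3 - c^6/90 - c^5/600


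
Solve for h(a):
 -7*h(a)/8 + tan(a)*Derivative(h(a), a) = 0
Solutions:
 h(a) = C1*sin(a)^(7/8)


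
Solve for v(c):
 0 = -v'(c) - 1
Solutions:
 v(c) = C1 - c


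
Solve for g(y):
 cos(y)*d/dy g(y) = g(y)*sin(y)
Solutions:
 g(y) = C1/cos(y)


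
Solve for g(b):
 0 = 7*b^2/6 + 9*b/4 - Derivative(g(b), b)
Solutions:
 g(b) = C1 + 7*b^3/18 + 9*b^2/8


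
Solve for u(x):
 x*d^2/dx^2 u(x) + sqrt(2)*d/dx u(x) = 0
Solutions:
 u(x) = C1 + C2*x^(1 - sqrt(2))


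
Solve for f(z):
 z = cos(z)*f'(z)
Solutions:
 f(z) = C1 + Integral(z/cos(z), z)


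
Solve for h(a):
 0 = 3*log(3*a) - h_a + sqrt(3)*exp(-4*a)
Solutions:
 h(a) = C1 + 3*a*log(a) + 3*a*(-1 + log(3)) - sqrt(3)*exp(-4*a)/4


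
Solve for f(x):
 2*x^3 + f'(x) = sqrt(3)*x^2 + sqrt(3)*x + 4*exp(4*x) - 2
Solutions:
 f(x) = C1 - x^4/2 + sqrt(3)*x^3/3 + sqrt(3)*x^2/2 - 2*x + exp(4*x)


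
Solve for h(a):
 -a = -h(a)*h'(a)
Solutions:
 h(a) = -sqrt(C1 + a^2)
 h(a) = sqrt(C1 + a^2)


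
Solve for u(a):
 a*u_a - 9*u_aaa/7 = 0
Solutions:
 u(a) = C1 + Integral(C2*airyai(21^(1/3)*a/3) + C3*airybi(21^(1/3)*a/3), a)


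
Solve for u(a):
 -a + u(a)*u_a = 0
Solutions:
 u(a) = -sqrt(C1 + a^2)
 u(a) = sqrt(C1 + a^2)


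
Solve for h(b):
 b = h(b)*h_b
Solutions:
 h(b) = -sqrt(C1 + b^2)
 h(b) = sqrt(C1 + b^2)


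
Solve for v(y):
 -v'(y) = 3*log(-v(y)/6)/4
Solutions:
 4*Integral(1/(log(-_y) - log(6)), (_y, v(y)))/3 = C1 - y


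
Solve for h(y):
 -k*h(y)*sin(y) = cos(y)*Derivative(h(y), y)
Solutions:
 h(y) = C1*exp(k*log(cos(y)))


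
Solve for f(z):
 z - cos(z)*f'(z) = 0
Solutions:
 f(z) = C1 + Integral(z/cos(z), z)


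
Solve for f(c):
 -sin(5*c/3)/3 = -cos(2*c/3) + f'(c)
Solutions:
 f(c) = C1 + 3*sin(2*c/3)/2 + cos(5*c/3)/5


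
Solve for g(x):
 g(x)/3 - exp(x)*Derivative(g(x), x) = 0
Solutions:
 g(x) = C1*exp(-exp(-x)/3)


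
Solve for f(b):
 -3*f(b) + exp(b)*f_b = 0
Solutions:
 f(b) = C1*exp(-3*exp(-b))


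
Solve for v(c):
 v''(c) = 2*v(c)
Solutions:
 v(c) = C1*exp(-sqrt(2)*c) + C2*exp(sqrt(2)*c)


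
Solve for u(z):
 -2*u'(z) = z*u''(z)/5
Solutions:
 u(z) = C1 + C2/z^9


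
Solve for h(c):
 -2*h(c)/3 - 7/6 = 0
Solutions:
 h(c) = -7/4


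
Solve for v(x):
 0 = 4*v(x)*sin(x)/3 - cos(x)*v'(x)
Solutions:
 v(x) = C1/cos(x)^(4/3)


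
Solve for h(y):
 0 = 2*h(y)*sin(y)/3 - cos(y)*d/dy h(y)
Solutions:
 h(y) = C1/cos(y)^(2/3)


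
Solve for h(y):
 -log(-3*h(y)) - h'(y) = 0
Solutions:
 Integral(1/(log(-_y) + log(3)), (_y, h(y))) = C1 - y


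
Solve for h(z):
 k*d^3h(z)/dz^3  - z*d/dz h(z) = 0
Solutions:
 h(z) = C1 + Integral(C2*airyai(z*(1/k)^(1/3)) + C3*airybi(z*(1/k)^(1/3)), z)


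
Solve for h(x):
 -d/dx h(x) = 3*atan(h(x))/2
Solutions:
 Integral(1/atan(_y), (_y, h(x))) = C1 - 3*x/2


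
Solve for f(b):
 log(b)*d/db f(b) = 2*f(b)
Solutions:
 f(b) = C1*exp(2*li(b))


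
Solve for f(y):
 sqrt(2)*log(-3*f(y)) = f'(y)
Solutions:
 -sqrt(2)*Integral(1/(log(-_y) + log(3)), (_y, f(y)))/2 = C1 - y


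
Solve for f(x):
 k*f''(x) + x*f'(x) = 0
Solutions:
 f(x) = C1 + C2*sqrt(k)*erf(sqrt(2)*x*sqrt(1/k)/2)


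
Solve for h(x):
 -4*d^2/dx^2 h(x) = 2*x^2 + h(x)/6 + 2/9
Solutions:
 h(x) = C1*sin(sqrt(6)*x/12) + C2*cos(sqrt(6)*x/12) - 12*x^2 + 1724/3


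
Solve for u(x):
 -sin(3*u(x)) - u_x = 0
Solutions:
 u(x) = -acos((-C1 - exp(6*x))/(C1 - exp(6*x)))/3 + 2*pi/3
 u(x) = acos((-C1 - exp(6*x))/(C1 - exp(6*x)))/3


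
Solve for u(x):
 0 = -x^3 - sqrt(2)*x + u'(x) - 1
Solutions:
 u(x) = C1 + x^4/4 + sqrt(2)*x^2/2 + x


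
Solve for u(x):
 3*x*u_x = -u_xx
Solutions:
 u(x) = C1 + C2*erf(sqrt(6)*x/2)


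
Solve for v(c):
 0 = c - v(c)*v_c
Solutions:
 v(c) = -sqrt(C1 + c^2)
 v(c) = sqrt(C1 + c^2)


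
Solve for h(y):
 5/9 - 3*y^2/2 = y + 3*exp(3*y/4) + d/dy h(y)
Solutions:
 h(y) = C1 - y^3/2 - y^2/2 + 5*y/9 - 4*exp(3*y/4)


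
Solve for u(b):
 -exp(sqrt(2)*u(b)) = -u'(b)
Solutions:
 u(b) = sqrt(2)*(2*log(-1/(C1 + b)) - log(2))/4


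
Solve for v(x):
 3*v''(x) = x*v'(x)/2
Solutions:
 v(x) = C1 + C2*erfi(sqrt(3)*x/6)


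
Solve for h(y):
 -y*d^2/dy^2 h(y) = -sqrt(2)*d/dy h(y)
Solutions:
 h(y) = C1 + C2*y^(1 + sqrt(2))


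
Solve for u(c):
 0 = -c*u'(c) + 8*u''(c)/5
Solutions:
 u(c) = C1 + C2*erfi(sqrt(5)*c/4)


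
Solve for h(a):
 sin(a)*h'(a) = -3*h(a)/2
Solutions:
 h(a) = C1*(cos(a) + 1)^(3/4)/(cos(a) - 1)^(3/4)


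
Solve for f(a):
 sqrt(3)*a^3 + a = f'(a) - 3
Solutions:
 f(a) = C1 + sqrt(3)*a^4/4 + a^2/2 + 3*a


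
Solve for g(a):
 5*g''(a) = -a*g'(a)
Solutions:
 g(a) = C1 + C2*erf(sqrt(10)*a/10)


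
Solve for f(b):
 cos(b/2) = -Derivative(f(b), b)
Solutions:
 f(b) = C1 - 2*sin(b/2)


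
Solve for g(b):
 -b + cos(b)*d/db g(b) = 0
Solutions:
 g(b) = C1 + Integral(b/cos(b), b)


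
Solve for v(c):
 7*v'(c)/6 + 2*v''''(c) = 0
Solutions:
 v(c) = C1 + C4*exp(c*(-126^(1/3) + 3*14^(1/3)*3^(2/3))/24)*sin(14^(1/3)*3^(1/6)*c/4) + C5*exp(c*(-126^(1/3) + 3*14^(1/3)*3^(2/3))/24)*cos(14^(1/3)*3^(1/6)*c/4) + C6*exp(-c*(126^(1/3) + 3*14^(1/3)*3^(2/3))/24) + (C2*sin(14^(1/3)*3^(1/6)*c/4) + C3*cos(14^(1/3)*3^(1/6)*c/4))*exp(126^(1/3)*c/12)


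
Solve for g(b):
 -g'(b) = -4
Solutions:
 g(b) = C1 + 4*b


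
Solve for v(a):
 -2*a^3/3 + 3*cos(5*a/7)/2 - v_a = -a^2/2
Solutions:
 v(a) = C1 - a^4/6 + a^3/6 + 21*sin(5*a/7)/10


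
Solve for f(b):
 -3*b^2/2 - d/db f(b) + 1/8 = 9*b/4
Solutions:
 f(b) = C1 - b^3/2 - 9*b^2/8 + b/8


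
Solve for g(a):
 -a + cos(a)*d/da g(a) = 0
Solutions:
 g(a) = C1 + Integral(a/cos(a), a)


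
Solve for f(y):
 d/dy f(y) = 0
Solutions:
 f(y) = C1


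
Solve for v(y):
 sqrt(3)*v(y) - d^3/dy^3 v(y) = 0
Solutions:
 v(y) = C3*exp(3^(1/6)*y) + (C1*sin(3^(2/3)*y/2) + C2*cos(3^(2/3)*y/2))*exp(-3^(1/6)*y/2)


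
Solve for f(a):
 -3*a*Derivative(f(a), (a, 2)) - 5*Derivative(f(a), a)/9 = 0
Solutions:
 f(a) = C1 + C2*a^(22/27)


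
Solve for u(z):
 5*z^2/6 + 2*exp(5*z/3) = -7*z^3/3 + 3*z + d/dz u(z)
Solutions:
 u(z) = C1 + 7*z^4/12 + 5*z^3/18 - 3*z^2/2 + 6*exp(5*z/3)/5


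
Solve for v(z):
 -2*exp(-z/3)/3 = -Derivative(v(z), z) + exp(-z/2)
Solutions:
 v(z) = C1 - 2*exp(-z/2) - 2*exp(-z/3)


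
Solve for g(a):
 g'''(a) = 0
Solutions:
 g(a) = C1 + C2*a + C3*a^2


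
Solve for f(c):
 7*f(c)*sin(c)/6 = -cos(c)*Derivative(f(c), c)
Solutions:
 f(c) = C1*cos(c)^(7/6)


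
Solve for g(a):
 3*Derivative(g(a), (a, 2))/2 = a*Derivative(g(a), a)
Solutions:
 g(a) = C1 + C2*erfi(sqrt(3)*a/3)


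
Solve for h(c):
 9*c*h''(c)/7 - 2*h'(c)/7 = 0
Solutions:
 h(c) = C1 + C2*c^(11/9)


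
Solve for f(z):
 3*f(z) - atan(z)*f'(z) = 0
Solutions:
 f(z) = C1*exp(3*Integral(1/atan(z), z))


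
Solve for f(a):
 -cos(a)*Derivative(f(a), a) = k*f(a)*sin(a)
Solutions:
 f(a) = C1*exp(k*log(cos(a)))


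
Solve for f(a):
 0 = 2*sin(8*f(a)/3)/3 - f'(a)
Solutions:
 -2*a/3 + 3*log(cos(8*f(a)/3) - 1)/16 - 3*log(cos(8*f(a)/3) + 1)/16 = C1


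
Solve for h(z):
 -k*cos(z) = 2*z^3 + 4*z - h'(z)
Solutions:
 h(z) = C1 + k*sin(z) + z^4/2 + 2*z^2


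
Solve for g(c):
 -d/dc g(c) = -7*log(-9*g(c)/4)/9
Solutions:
 -9*Integral(1/(log(-_y) - 2*log(2) + 2*log(3)), (_y, g(c)))/7 = C1 - c


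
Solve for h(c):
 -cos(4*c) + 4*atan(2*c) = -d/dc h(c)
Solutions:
 h(c) = C1 - 4*c*atan(2*c) + log(4*c^2 + 1) + sin(4*c)/4


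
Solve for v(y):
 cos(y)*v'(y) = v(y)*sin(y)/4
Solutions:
 v(y) = C1/cos(y)^(1/4)


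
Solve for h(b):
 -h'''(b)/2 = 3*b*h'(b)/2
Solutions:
 h(b) = C1 + Integral(C2*airyai(-3^(1/3)*b) + C3*airybi(-3^(1/3)*b), b)


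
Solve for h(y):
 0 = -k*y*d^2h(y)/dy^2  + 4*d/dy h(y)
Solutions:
 h(y) = C1 + y^(((re(k) + 4)*re(k) + im(k)^2)/(re(k)^2 + im(k)^2))*(C2*sin(4*log(y)*Abs(im(k))/(re(k)^2 + im(k)^2)) + C3*cos(4*log(y)*im(k)/(re(k)^2 + im(k)^2)))


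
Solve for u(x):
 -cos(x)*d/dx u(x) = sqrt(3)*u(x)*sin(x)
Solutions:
 u(x) = C1*cos(x)^(sqrt(3))


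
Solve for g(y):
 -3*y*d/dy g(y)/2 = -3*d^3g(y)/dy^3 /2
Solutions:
 g(y) = C1 + Integral(C2*airyai(y) + C3*airybi(y), y)


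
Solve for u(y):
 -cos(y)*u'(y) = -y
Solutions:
 u(y) = C1 + Integral(y/cos(y), y)


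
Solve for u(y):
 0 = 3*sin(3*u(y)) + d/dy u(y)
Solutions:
 u(y) = -acos((-C1 - exp(18*y))/(C1 - exp(18*y)))/3 + 2*pi/3
 u(y) = acos((-C1 - exp(18*y))/(C1 - exp(18*y)))/3


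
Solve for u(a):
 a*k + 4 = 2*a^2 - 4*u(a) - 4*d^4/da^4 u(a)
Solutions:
 u(a) = a^2/2 - a*k/4 + (C1*sin(sqrt(2)*a/2) + C2*cos(sqrt(2)*a/2))*exp(-sqrt(2)*a/2) + (C3*sin(sqrt(2)*a/2) + C4*cos(sqrt(2)*a/2))*exp(sqrt(2)*a/2) - 1


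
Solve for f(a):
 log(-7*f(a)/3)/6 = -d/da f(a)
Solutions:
 6*Integral(1/(log(-_y) - log(3) + log(7)), (_y, f(a))) = C1 - a


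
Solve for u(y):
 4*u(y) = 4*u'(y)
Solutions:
 u(y) = C1*exp(y)


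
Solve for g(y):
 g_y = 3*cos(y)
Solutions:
 g(y) = C1 + 3*sin(y)


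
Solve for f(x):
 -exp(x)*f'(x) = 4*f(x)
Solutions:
 f(x) = C1*exp(4*exp(-x))


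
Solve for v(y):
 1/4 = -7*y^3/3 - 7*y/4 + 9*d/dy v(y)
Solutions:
 v(y) = C1 + 7*y^4/108 + 7*y^2/72 + y/36


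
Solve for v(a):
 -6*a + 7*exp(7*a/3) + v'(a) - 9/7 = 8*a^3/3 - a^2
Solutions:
 v(a) = C1 + 2*a^4/3 - a^3/3 + 3*a^2 + 9*a/7 - 3*exp(7*a/3)


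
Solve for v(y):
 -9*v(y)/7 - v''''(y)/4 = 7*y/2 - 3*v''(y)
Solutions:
 v(y) = C1*exp(-y*sqrt(6 - 6*sqrt(42)/7)) + C2*exp(y*sqrt(6 - 6*sqrt(42)/7)) + C3*exp(-y*sqrt(6*sqrt(42)/7 + 6)) + C4*exp(y*sqrt(6*sqrt(42)/7 + 6)) - 49*y/18


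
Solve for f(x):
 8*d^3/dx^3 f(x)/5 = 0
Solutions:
 f(x) = C1 + C2*x + C3*x^2


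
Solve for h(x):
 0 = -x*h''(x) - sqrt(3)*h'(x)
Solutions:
 h(x) = C1 + C2*x^(1 - sqrt(3))


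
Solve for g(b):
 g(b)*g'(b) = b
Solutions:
 g(b) = -sqrt(C1 + b^2)
 g(b) = sqrt(C1 + b^2)


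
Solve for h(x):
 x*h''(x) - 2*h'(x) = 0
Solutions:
 h(x) = C1 + C2*x^3


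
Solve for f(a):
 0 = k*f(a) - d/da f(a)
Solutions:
 f(a) = C1*exp(a*k)


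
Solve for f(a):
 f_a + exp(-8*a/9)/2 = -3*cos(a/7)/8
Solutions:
 f(a) = C1 - 21*sin(a/7)/8 + 9*exp(-8*a/9)/16


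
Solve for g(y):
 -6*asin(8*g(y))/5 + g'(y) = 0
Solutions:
 Integral(1/asin(8*_y), (_y, g(y))) = C1 + 6*y/5


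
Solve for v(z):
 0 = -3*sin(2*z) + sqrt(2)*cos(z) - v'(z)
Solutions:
 v(z) = C1 + sqrt(2)*sin(z) + 3*cos(2*z)/2


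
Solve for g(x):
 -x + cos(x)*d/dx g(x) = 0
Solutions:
 g(x) = C1 + Integral(x/cos(x), x)


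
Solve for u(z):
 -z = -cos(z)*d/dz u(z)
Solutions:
 u(z) = C1 + Integral(z/cos(z), z)


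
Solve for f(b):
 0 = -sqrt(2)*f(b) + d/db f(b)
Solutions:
 f(b) = C1*exp(sqrt(2)*b)


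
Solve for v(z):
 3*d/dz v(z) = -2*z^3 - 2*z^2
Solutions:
 v(z) = C1 - z^4/6 - 2*z^3/9


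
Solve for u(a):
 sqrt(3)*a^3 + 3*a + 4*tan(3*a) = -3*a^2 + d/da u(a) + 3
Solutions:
 u(a) = C1 + sqrt(3)*a^4/4 + a^3 + 3*a^2/2 - 3*a - 4*log(cos(3*a))/3


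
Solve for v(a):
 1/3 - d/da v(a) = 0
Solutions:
 v(a) = C1 + a/3


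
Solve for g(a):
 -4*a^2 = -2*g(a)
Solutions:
 g(a) = 2*a^2


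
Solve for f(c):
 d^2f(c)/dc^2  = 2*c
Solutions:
 f(c) = C1 + C2*c + c^3/3


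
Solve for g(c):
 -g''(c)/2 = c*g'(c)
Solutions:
 g(c) = C1 + C2*erf(c)


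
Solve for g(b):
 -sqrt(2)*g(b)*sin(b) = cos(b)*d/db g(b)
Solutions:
 g(b) = C1*cos(b)^(sqrt(2))


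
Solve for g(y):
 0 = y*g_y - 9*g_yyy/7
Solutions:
 g(y) = C1 + Integral(C2*airyai(21^(1/3)*y/3) + C3*airybi(21^(1/3)*y/3), y)


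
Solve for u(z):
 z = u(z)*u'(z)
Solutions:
 u(z) = -sqrt(C1 + z^2)
 u(z) = sqrt(C1 + z^2)


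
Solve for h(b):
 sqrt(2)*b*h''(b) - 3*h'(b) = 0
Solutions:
 h(b) = C1 + C2*b^(1 + 3*sqrt(2)/2)


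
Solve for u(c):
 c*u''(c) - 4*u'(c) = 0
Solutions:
 u(c) = C1 + C2*c^5


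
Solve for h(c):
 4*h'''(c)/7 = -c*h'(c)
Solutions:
 h(c) = C1 + Integral(C2*airyai(-14^(1/3)*c/2) + C3*airybi(-14^(1/3)*c/2), c)


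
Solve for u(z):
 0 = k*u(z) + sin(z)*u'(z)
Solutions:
 u(z) = C1*exp(k*(-log(cos(z) - 1) + log(cos(z) + 1))/2)


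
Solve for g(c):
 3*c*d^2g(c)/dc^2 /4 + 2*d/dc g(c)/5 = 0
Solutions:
 g(c) = C1 + C2*c^(7/15)


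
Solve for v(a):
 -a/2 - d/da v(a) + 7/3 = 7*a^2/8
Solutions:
 v(a) = C1 - 7*a^3/24 - a^2/4 + 7*a/3


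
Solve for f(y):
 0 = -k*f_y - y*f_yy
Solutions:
 f(y) = C1 + y^(1 - re(k))*(C2*sin(log(y)*Abs(im(k))) + C3*cos(log(y)*im(k)))


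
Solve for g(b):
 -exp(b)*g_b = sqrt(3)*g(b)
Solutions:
 g(b) = C1*exp(sqrt(3)*exp(-b))


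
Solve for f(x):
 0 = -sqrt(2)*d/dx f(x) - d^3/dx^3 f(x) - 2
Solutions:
 f(x) = C1 + C2*sin(2^(1/4)*x) + C3*cos(2^(1/4)*x) - sqrt(2)*x


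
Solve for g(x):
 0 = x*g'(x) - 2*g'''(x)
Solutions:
 g(x) = C1 + Integral(C2*airyai(2^(2/3)*x/2) + C3*airybi(2^(2/3)*x/2), x)


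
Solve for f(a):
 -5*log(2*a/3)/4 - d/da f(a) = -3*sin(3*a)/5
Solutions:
 f(a) = C1 - 5*a*log(a)/4 - 5*a*log(2)/4 + 5*a/4 + 5*a*log(3)/4 - cos(3*a)/5


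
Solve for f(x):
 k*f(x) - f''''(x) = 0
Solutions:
 f(x) = C1*exp(-k^(1/4)*x) + C2*exp(k^(1/4)*x) + C3*exp(-I*k^(1/4)*x) + C4*exp(I*k^(1/4)*x)


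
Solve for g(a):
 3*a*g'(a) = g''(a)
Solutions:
 g(a) = C1 + C2*erfi(sqrt(6)*a/2)


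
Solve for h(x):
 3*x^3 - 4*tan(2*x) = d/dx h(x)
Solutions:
 h(x) = C1 + 3*x^4/4 + 2*log(cos(2*x))


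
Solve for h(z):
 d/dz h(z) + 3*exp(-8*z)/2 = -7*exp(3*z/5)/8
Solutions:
 h(z) = C1 - 35*exp(3*z/5)/24 + 3*exp(-8*z)/16


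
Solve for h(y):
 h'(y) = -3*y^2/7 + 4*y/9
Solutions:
 h(y) = C1 - y^3/7 + 2*y^2/9


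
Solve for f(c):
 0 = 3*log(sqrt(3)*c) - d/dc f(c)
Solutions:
 f(c) = C1 + 3*c*log(c) - 3*c + 3*c*log(3)/2


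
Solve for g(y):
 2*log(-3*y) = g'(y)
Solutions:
 g(y) = C1 + 2*y*log(-y) + 2*y*(-1 + log(3))


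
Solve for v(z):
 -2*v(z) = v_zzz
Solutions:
 v(z) = C3*exp(-2^(1/3)*z) + (C1*sin(2^(1/3)*sqrt(3)*z/2) + C2*cos(2^(1/3)*sqrt(3)*z/2))*exp(2^(1/3)*z/2)


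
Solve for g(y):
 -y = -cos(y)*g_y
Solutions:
 g(y) = C1 + Integral(y/cos(y), y)


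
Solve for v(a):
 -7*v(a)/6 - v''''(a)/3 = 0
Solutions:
 v(a) = (C1*sin(14^(1/4)*a/2) + C2*cos(14^(1/4)*a/2))*exp(-14^(1/4)*a/2) + (C3*sin(14^(1/4)*a/2) + C4*cos(14^(1/4)*a/2))*exp(14^(1/4)*a/2)


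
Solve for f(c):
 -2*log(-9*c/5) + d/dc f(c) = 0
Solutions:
 f(c) = C1 + 2*c*log(-c) + 2*c*(-log(5) - 1 + 2*log(3))


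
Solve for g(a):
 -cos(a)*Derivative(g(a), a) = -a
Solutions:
 g(a) = C1 + Integral(a/cos(a), a)


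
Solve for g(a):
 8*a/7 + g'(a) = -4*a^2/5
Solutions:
 g(a) = C1 - 4*a^3/15 - 4*a^2/7


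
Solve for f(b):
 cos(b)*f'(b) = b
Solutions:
 f(b) = C1 + Integral(b/cos(b), b)


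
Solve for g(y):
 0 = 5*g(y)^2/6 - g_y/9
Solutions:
 g(y) = -2/(C1 + 15*y)


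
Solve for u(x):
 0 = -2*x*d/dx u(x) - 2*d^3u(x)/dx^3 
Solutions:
 u(x) = C1 + Integral(C2*airyai(-x) + C3*airybi(-x), x)


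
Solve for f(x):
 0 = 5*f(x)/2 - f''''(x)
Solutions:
 f(x) = C1*exp(-2^(3/4)*5^(1/4)*x/2) + C2*exp(2^(3/4)*5^(1/4)*x/2) + C3*sin(2^(3/4)*5^(1/4)*x/2) + C4*cos(2^(3/4)*5^(1/4)*x/2)


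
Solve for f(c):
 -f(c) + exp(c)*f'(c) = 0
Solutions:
 f(c) = C1*exp(-exp(-c))


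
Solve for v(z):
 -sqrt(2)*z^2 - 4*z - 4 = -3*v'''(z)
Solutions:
 v(z) = C1 + C2*z + C3*z^2 + sqrt(2)*z^5/180 + z^4/18 + 2*z^3/9


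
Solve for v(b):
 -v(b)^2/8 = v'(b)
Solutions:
 v(b) = 8/(C1 + b)


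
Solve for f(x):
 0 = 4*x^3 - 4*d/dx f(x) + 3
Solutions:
 f(x) = C1 + x^4/4 + 3*x/4


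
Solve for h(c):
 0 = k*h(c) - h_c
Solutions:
 h(c) = C1*exp(c*k)


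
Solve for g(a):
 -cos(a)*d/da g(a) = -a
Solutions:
 g(a) = C1 + Integral(a/cos(a), a)


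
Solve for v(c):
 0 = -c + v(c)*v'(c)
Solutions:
 v(c) = -sqrt(C1 + c^2)
 v(c) = sqrt(C1 + c^2)


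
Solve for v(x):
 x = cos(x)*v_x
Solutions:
 v(x) = C1 + Integral(x/cos(x), x)


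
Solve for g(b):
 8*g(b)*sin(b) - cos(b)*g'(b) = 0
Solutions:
 g(b) = C1/cos(b)^8


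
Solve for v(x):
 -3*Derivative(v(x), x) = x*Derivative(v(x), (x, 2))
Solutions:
 v(x) = C1 + C2/x^2


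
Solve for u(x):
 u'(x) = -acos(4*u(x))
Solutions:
 Integral(1/acos(4*_y), (_y, u(x))) = C1 - x


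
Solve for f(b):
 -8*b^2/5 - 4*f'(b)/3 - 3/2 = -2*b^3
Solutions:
 f(b) = C1 + 3*b^4/8 - 2*b^3/5 - 9*b/8


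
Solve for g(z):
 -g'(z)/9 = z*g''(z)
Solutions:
 g(z) = C1 + C2*z^(8/9)


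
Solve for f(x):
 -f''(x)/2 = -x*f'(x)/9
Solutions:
 f(x) = C1 + C2*erfi(x/3)


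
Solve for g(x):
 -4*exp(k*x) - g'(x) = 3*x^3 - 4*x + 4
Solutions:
 g(x) = C1 - 3*x^4/4 + 2*x^2 - 4*x - 4*exp(k*x)/k


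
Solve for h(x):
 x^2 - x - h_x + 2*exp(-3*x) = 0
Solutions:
 h(x) = C1 + x^3/3 - x^2/2 - 2*exp(-3*x)/3


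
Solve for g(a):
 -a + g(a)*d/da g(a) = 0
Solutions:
 g(a) = -sqrt(C1 + a^2)
 g(a) = sqrt(C1 + a^2)


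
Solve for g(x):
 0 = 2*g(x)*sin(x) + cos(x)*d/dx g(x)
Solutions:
 g(x) = C1*cos(x)^2


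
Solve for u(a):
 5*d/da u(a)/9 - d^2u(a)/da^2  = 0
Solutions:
 u(a) = C1 + C2*exp(5*a/9)


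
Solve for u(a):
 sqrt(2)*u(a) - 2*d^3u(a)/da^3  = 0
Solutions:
 u(a) = C3*exp(2^(5/6)*a/2) + (C1*sin(2^(5/6)*sqrt(3)*a/4) + C2*cos(2^(5/6)*sqrt(3)*a/4))*exp(-2^(5/6)*a/4)


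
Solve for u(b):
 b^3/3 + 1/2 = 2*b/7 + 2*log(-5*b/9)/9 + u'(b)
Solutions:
 u(b) = C1 + b^4/12 - b^2/7 - 2*b*log(-b)/9 + b*(-4*log(5) + 8*log(3) + 13)/18


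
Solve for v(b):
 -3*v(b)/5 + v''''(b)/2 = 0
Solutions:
 v(b) = C1*exp(-5^(3/4)*6^(1/4)*b/5) + C2*exp(5^(3/4)*6^(1/4)*b/5) + C3*sin(5^(3/4)*6^(1/4)*b/5) + C4*cos(5^(3/4)*6^(1/4)*b/5)


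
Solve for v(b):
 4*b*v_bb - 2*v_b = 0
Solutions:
 v(b) = C1 + C2*b^(3/2)


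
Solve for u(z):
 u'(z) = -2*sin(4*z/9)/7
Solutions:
 u(z) = C1 + 9*cos(4*z/9)/14


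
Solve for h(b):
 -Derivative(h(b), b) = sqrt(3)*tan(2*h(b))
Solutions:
 h(b) = -asin(C1*exp(-2*sqrt(3)*b))/2 + pi/2
 h(b) = asin(C1*exp(-2*sqrt(3)*b))/2


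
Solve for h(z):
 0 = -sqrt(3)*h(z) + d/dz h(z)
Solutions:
 h(z) = C1*exp(sqrt(3)*z)


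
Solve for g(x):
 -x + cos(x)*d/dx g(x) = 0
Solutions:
 g(x) = C1 + Integral(x/cos(x), x)


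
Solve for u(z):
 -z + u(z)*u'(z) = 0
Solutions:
 u(z) = -sqrt(C1 + z^2)
 u(z) = sqrt(C1 + z^2)


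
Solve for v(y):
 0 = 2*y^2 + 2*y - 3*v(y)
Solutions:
 v(y) = 2*y*(y + 1)/3


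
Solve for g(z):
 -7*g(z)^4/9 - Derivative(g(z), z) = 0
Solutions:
 g(z) = 3^(1/3)*(1/(C1 + 7*z))^(1/3)
 g(z) = (-3^(1/3) - 3^(5/6)*I)*(1/(C1 + 7*z))^(1/3)/2
 g(z) = (-3^(1/3) + 3^(5/6)*I)*(1/(C1 + 7*z))^(1/3)/2


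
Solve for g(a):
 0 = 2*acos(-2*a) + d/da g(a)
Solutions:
 g(a) = C1 - 2*a*acos(-2*a) - sqrt(1 - 4*a^2)


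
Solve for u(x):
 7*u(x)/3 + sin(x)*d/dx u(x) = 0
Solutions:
 u(x) = C1*(cos(x) + 1)^(7/6)/(cos(x) - 1)^(7/6)


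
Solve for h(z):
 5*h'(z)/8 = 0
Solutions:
 h(z) = C1


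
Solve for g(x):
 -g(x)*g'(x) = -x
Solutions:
 g(x) = -sqrt(C1 + x^2)
 g(x) = sqrt(C1 + x^2)


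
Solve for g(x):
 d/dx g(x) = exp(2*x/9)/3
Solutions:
 g(x) = C1 + 3*exp(2*x/9)/2


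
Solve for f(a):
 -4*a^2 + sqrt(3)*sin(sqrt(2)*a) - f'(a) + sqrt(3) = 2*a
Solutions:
 f(a) = C1 - 4*a^3/3 - a^2 + sqrt(3)*a - sqrt(6)*cos(sqrt(2)*a)/2


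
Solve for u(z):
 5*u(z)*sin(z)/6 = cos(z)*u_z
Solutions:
 u(z) = C1/cos(z)^(5/6)


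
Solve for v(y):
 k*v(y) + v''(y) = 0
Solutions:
 v(y) = C1*exp(-y*sqrt(-k)) + C2*exp(y*sqrt(-k))


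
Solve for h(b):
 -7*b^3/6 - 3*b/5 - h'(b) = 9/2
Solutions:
 h(b) = C1 - 7*b^4/24 - 3*b^2/10 - 9*b/2


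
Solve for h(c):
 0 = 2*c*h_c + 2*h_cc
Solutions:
 h(c) = C1 + C2*erf(sqrt(2)*c/2)


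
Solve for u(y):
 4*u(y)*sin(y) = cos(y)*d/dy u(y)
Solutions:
 u(y) = C1/cos(y)^4


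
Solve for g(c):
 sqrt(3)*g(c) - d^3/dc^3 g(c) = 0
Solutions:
 g(c) = C3*exp(3^(1/6)*c) + (C1*sin(3^(2/3)*c/2) + C2*cos(3^(2/3)*c/2))*exp(-3^(1/6)*c/2)


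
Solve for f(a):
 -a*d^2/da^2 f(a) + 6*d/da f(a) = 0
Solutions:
 f(a) = C1 + C2*a^7


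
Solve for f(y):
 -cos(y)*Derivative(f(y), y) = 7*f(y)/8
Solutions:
 f(y) = C1*(sin(y) - 1)^(7/16)/(sin(y) + 1)^(7/16)


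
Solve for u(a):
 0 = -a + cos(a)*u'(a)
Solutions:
 u(a) = C1 + Integral(a/cos(a), a)


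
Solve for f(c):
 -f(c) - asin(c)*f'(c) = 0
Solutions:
 f(c) = C1*exp(-Integral(1/asin(c), c))


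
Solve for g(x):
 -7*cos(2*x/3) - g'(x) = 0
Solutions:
 g(x) = C1 - 21*sin(2*x/3)/2


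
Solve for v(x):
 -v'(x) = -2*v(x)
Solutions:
 v(x) = C1*exp(2*x)


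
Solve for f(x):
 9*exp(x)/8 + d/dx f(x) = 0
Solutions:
 f(x) = C1 - 9*exp(x)/8


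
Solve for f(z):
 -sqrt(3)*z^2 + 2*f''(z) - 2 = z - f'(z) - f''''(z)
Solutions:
 f(z) = C1 + C2*exp(6^(1/3)*z*(-4*3^(1/3)/(9 + sqrt(177))^(1/3) + 2^(1/3)*(9 + sqrt(177))^(1/3))/12)*sin(2^(1/3)*3^(1/6)*z*((9 + sqrt(177))^(-1/3) + 2^(1/3)*3^(2/3)*(9 + sqrt(177))^(1/3)/12)) + C3*exp(6^(1/3)*z*(-4*3^(1/3)/(9 + sqrt(177))^(1/3) + 2^(1/3)*(9 + sqrt(177))^(1/3))/12)*cos(2^(1/3)*3^(1/6)*z*((9 + sqrt(177))^(-1/3) + 2^(1/3)*3^(2/3)*(9 + sqrt(177))^(1/3)/12)) + C4*exp(-6^(1/3)*z*(-4*3^(1/3)/(9 + sqrt(177))^(1/3) + 2^(1/3)*(9 + sqrt(177))^(1/3))/6) + sqrt(3)*z^3/3 - 2*sqrt(3)*z^2 + z^2/2 + 8*sqrt(3)*z


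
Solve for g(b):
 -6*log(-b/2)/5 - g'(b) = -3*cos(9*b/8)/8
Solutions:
 g(b) = C1 - 6*b*log(-b)/5 + 6*b*log(2)/5 + 6*b/5 + sin(9*b/8)/3


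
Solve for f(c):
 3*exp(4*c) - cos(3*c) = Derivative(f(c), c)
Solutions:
 f(c) = C1 + 3*exp(4*c)/4 - sin(3*c)/3


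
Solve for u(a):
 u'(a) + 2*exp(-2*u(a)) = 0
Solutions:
 u(a) = log(-sqrt(C1 - 4*a))
 u(a) = log(C1 - 4*a)/2


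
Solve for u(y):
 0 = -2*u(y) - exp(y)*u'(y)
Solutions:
 u(y) = C1*exp(2*exp(-y))


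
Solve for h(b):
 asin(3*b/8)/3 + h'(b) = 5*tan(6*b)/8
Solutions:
 h(b) = C1 - b*asin(3*b/8)/3 - sqrt(64 - 9*b^2)/9 - 5*log(cos(6*b))/48


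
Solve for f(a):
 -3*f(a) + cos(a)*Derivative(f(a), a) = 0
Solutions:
 f(a) = C1*(sin(a) + 1)^(3/2)/(sin(a) - 1)^(3/2)


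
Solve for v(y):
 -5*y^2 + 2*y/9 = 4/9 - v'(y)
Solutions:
 v(y) = C1 + 5*y^3/3 - y^2/9 + 4*y/9


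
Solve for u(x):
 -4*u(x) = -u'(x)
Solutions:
 u(x) = C1*exp(4*x)


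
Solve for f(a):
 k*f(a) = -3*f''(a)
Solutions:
 f(a) = C1*exp(-sqrt(3)*a*sqrt(-k)/3) + C2*exp(sqrt(3)*a*sqrt(-k)/3)


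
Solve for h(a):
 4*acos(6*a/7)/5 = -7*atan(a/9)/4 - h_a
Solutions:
 h(a) = C1 - 4*a*acos(6*a/7)/5 - 7*a*atan(a/9)/4 + 2*sqrt(49 - 36*a^2)/15 + 63*log(a^2 + 81)/8


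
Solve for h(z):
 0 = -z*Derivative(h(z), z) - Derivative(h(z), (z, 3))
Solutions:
 h(z) = C1 + Integral(C2*airyai(-z) + C3*airybi(-z), z)


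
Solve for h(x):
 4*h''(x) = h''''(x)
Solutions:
 h(x) = C1 + C2*x + C3*exp(-2*x) + C4*exp(2*x)


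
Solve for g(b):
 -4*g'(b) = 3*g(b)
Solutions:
 g(b) = C1*exp(-3*b/4)


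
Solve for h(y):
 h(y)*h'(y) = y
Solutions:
 h(y) = -sqrt(C1 + y^2)
 h(y) = sqrt(C1 + y^2)


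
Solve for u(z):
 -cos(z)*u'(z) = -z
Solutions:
 u(z) = C1 + Integral(z/cos(z), z)


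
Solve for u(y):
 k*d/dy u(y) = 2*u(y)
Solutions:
 u(y) = C1*exp(2*y/k)


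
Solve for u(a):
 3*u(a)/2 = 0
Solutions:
 u(a) = 0


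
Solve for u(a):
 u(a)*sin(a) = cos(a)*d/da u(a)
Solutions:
 u(a) = C1/cos(a)


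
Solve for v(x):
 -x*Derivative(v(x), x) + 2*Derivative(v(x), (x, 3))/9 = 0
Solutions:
 v(x) = C1 + Integral(C2*airyai(6^(2/3)*x/2) + C3*airybi(6^(2/3)*x/2), x)


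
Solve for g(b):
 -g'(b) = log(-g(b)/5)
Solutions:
 Integral(1/(log(-_y) - log(5)), (_y, g(b))) = C1 - b


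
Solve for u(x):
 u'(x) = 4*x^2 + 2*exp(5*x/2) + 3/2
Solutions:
 u(x) = C1 + 4*x^3/3 + 3*x/2 + 4*exp(5*x/2)/5


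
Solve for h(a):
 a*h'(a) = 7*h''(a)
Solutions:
 h(a) = C1 + C2*erfi(sqrt(14)*a/14)


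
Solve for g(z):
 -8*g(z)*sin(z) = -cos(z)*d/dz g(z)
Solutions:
 g(z) = C1/cos(z)^8


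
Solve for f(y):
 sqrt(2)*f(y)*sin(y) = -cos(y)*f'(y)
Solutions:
 f(y) = C1*cos(y)^(sqrt(2))


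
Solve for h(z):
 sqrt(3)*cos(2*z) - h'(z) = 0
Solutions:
 h(z) = C1 + sqrt(3)*sin(2*z)/2


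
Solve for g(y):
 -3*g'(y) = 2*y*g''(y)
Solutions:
 g(y) = C1 + C2/sqrt(y)


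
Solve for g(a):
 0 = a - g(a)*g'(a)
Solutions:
 g(a) = -sqrt(C1 + a^2)
 g(a) = sqrt(C1 + a^2)


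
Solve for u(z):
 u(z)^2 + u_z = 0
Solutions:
 u(z) = 1/(C1 + z)


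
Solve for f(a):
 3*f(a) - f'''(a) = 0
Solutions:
 f(a) = C3*exp(3^(1/3)*a) + (C1*sin(3^(5/6)*a/2) + C2*cos(3^(5/6)*a/2))*exp(-3^(1/3)*a/2)


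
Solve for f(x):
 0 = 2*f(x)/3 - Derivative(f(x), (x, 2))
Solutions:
 f(x) = C1*exp(-sqrt(6)*x/3) + C2*exp(sqrt(6)*x/3)


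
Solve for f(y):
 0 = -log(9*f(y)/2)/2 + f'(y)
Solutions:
 2*Integral(1/(-log(_y) - 2*log(3) + log(2)), (_y, f(y))) = C1 - y


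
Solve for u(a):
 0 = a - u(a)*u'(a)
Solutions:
 u(a) = -sqrt(C1 + a^2)
 u(a) = sqrt(C1 + a^2)


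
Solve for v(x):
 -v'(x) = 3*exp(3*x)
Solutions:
 v(x) = C1 - exp(3*x)


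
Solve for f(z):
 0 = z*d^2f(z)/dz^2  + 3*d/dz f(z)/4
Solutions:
 f(z) = C1 + C2*z^(1/4)


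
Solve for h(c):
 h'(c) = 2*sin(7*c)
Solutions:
 h(c) = C1 - 2*cos(7*c)/7


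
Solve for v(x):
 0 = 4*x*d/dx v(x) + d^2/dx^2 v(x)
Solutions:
 v(x) = C1 + C2*erf(sqrt(2)*x)


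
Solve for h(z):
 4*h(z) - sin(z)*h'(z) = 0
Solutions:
 h(z) = C1*(cos(z)^2 - 2*cos(z) + 1)/(cos(z)^2 + 2*cos(z) + 1)


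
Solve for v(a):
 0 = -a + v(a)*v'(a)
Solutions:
 v(a) = -sqrt(C1 + a^2)
 v(a) = sqrt(C1 + a^2)


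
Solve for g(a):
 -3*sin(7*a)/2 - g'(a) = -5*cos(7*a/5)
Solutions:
 g(a) = C1 + 25*sin(7*a/5)/7 + 3*cos(7*a)/14


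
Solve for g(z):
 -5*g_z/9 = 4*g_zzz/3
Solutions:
 g(z) = C1 + C2*sin(sqrt(15)*z/6) + C3*cos(sqrt(15)*z/6)


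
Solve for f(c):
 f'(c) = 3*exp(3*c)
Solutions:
 f(c) = C1 + exp(3*c)


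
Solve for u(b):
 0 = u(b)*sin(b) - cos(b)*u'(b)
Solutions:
 u(b) = C1/cos(b)


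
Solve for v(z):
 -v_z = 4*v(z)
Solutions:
 v(z) = C1*exp(-4*z)


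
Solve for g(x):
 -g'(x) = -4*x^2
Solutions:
 g(x) = C1 + 4*x^3/3


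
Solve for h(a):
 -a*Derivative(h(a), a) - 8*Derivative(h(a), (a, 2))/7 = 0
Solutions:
 h(a) = C1 + C2*erf(sqrt(7)*a/4)


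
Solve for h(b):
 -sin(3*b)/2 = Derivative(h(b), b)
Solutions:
 h(b) = C1 + cos(3*b)/6


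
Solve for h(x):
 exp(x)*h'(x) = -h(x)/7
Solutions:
 h(x) = C1*exp(exp(-x)/7)


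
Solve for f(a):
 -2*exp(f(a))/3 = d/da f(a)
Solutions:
 f(a) = log(1/(C1 + 2*a)) + log(3)


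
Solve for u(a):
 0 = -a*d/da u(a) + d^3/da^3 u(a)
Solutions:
 u(a) = C1 + Integral(C2*airyai(a) + C3*airybi(a), a)


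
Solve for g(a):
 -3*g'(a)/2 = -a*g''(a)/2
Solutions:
 g(a) = C1 + C2*a^4


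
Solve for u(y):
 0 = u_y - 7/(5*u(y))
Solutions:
 u(y) = -sqrt(C1 + 70*y)/5
 u(y) = sqrt(C1 + 70*y)/5


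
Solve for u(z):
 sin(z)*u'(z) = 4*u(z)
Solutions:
 u(z) = C1*(cos(z)^2 - 2*cos(z) + 1)/(cos(z)^2 + 2*cos(z) + 1)


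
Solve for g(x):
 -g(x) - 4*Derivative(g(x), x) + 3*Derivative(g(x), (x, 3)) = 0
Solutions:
 g(x) = C1*exp(-x) + C2*exp(x*(3 - sqrt(21))/6) + C3*exp(x*(3 + sqrt(21))/6)


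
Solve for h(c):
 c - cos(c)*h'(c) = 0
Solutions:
 h(c) = C1 + Integral(c/cos(c), c)


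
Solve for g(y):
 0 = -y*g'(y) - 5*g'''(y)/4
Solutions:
 g(y) = C1 + Integral(C2*airyai(-10^(2/3)*y/5) + C3*airybi(-10^(2/3)*y/5), y)


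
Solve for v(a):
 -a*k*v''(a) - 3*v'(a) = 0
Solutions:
 v(a) = C1 + a^(((re(k) - 3)*re(k) + im(k)^2)/(re(k)^2 + im(k)^2))*(C2*sin(3*log(a)*Abs(im(k))/(re(k)^2 + im(k)^2)) + C3*cos(3*log(a)*im(k)/(re(k)^2 + im(k)^2)))


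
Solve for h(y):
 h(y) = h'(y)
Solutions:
 h(y) = C1*exp(y)


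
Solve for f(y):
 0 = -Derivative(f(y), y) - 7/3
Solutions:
 f(y) = C1 - 7*y/3


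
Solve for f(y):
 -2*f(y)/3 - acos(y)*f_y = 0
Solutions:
 f(y) = C1*exp(-2*Integral(1/acos(y), y)/3)


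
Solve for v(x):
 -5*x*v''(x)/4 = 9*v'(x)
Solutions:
 v(x) = C1 + C2/x^(31/5)


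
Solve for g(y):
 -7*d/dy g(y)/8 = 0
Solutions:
 g(y) = C1


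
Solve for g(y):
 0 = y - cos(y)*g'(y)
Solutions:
 g(y) = C1 + Integral(y/cos(y), y)


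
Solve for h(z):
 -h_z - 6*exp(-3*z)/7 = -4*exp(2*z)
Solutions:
 h(z) = C1 + 2*exp(2*z) + 2*exp(-3*z)/7


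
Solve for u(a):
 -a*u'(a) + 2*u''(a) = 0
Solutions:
 u(a) = C1 + C2*erfi(a/2)


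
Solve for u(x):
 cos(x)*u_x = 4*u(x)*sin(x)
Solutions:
 u(x) = C1/cos(x)^4


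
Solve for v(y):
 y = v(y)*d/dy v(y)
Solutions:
 v(y) = -sqrt(C1 + y^2)
 v(y) = sqrt(C1 + y^2)


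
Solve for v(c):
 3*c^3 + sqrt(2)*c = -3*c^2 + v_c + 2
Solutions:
 v(c) = C1 + 3*c^4/4 + c^3 + sqrt(2)*c^2/2 - 2*c


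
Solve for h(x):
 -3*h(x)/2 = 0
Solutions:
 h(x) = 0


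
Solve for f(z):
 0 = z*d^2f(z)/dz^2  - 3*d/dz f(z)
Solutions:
 f(z) = C1 + C2*z^4


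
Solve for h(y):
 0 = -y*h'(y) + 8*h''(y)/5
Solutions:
 h(y) = C1 + C2*erfi(sqrt(5)*y/4)


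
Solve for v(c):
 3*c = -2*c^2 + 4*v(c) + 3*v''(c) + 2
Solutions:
 v(c) = C1*sin(2*sqrt(3)*c/3) + C2*cos(2*sqrt(3)*c/3) + c^2/2 + 3*c/4 - 5/4


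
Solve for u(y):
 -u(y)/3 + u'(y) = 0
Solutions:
 u(y) = C1*exp(y/3)


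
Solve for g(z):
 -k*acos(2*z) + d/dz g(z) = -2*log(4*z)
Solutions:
 g(z) = C1 + k*(z*acos(2*z) - sqrt(1 - 4*z^2)/2) - 2*z*log(z) - 4*z*log(2) + 2*z


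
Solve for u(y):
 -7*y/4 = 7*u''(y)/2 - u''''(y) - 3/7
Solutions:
 u(y) = C1 + C2*y + C3*exp(-sqrt(14)*y/2) + C4*exp(sqrt(14)*y/2) - y^3/12 + 3*y^2/49


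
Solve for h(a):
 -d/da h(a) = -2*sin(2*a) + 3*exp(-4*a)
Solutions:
 h(a) = C1 - cos(2*a) + 3*exp(-4*a)/4


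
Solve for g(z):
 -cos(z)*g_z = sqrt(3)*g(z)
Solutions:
 g(z) = C1*(sin(z) - 1)^(sqrt(3)/2)/(sin(z) + 1)^(sqrt(3)/2)


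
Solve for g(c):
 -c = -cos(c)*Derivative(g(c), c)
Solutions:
 g(c) = C1 + Integral(c/cos(c), c)


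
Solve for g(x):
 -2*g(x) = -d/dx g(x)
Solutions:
 g(x) = C1*exp(2*x)


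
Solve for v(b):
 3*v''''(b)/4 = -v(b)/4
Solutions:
 v(b) = (C1*sin(sqrt(2)*3^(3/4)*b/6) + C2*cos(sqrt(2)*3^(3/4)*b/6))*exp(-sqrt(2)*3^(3/4)*b/6) + (C3*sin(sqrt(2)*3^(3/4)*b/6) + C4*cos(sqrt(2)*3^(3/4)*b/6))*exp(sqrt(2)*3^(3/4)*b/6)


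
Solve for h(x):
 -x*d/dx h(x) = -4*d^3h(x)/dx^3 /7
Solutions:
 h(x) = C1 + Integral(C2*airyai(14^(1/3)*x/2) + C3*airybi(14^(1/3)*x/2), x)


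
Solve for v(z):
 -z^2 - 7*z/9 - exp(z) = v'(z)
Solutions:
 v(z) = C1 - z^3/3 - 7*z^2/18 - exp(z)


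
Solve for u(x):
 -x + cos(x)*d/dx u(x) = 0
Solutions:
 u(x) = C1 + Integral(x/cos(x), x)


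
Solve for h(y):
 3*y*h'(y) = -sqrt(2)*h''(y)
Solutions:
 h(y) = C1 + C2*erf(2^(1/4)*sqrt(3)*y/2)


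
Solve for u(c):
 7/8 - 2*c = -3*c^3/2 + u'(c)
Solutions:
 u(c) = C1 + 3*c^4/8 - c^2 + 7*c/8


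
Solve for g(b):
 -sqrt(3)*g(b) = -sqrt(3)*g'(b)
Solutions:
 g(b) = C1*exp(b)


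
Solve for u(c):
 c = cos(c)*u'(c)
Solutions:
 u(c) = C1 + Integral(c/cos(c), c)


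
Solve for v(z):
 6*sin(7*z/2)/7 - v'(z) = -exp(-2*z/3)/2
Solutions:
 v(z) = C1 - 12*cos(7*z/2)/49 - 3*exp(-2*z/3)/4


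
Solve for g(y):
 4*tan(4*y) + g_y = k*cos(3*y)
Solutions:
 g(y) = C1 + k*sin(3*y)/3 + log(cos(4*y))


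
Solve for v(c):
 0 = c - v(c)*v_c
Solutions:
 v(c) = -sqrt(C1 + c^2)
 v(c) = sqrt(C1 + c^2)


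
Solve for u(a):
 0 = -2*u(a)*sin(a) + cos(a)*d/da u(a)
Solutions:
 u(a) = C1/cos(a)^2


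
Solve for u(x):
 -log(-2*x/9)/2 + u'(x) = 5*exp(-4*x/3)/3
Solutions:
 u(x) = C1 + x*log(-x)/2 + x*(-log(3) - 1/2 + log(2)/2) - 5*exp(-4*x/3)/4


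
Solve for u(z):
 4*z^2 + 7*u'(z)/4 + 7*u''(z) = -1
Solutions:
 u(z) = C1 + C2*exp(-z/4) - 16*z^3/21 + 64*z^2/7 - 516*z/7


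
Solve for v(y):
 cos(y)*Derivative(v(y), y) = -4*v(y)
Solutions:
 v(y) = C1*(sin(y)^2 - 2*sin(y) + 1)/(sin(y)^2 + 2*sin(y) + 1)


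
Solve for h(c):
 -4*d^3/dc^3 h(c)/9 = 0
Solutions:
 h(c) = C1 + C2*c + C3*c^2


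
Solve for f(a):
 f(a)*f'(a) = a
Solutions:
 f(a) = -sqrt(C1 + a^2)
 f(a) = sqrt(C1 + a^2)


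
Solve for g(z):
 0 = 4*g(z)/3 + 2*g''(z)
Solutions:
 g(z) = C1*sin(sqrt(6)*z/3) + C2*cos(sqrt(6)*z/3)


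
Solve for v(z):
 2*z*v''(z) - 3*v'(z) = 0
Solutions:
 v(z) = C1 + C2*z^(5/2)


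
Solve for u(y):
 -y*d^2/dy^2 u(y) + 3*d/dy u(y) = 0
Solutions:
 u(y) = C1 + C2*y^4


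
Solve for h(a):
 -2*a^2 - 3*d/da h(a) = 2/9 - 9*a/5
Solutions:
 h(a) = C1 - 2*a^3/9 + 3*a^2/10 - 2*a/27


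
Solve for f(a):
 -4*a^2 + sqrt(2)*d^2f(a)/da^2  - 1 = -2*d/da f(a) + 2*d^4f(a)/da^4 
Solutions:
 f(a) = C1 + C2*exp(-a*(2^(5/6)*3^(2/3)/(sqrt(3)*sqrt(27 - sqrt(2)) + 9)^(1/3) + 12^(1/3)*(sqrt(3)*sqrt(27 - sqrt(2)) + 9)^(1/3))/12)*sin(3^(1/6)*a*(-3*2^(5/6)/(sqrt(3)*sqrt(27 - sqrt(2)) + 9)^(1/3) + 6^(2/3)*(sqrt(3)*sqrt(27 - sqrt(2)) + 9)^(1/3))/12) + C3*exp(-a*(2^(5/6)*3^(2/3)/(sqrt(3)*sqrt(27 - sqrt(2)) + 9)^(1/3) + 12^(1/3)*(sqrt(3)*sqrt(27 - sqrt(2)) + 9)^(1/3))/12)*cos(3^(1/6)*a*(-3*2^(5/6)/(sqrt(3)*sqrt(27 - sqrt(2)) + 9)^(1/3) + 6^(2/3)*(sqrt(3)*sqrt(27 - sqrt(2)) + 9)^(1/3))/12) + C4*exp(a*(2^(5/6)*3^(2/3)/(sqrt(3)*sqrt(27 - sqrt(2)) + 9)^(1/3) + 12^(1/3)*(sqrt(3)*sqrt(27 - sqrt(2)) + 9)^(1/3))/6) + 2*a^3/3 - sqrt(2)*a^2 + 5*a/2


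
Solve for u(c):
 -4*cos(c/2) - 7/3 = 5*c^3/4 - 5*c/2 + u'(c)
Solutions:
 u(c) = C1 - 5*c^4/16 + 5*c^2/4 - 7*c/3 - 8*sin(c/2)


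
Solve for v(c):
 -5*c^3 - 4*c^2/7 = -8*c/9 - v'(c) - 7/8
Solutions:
 v(c) = C1 + 5*c^4/4 + 4*c^3/21 - 4*c^2/9 - 7*c/8


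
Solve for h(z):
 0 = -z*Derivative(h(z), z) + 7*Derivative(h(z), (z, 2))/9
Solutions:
 h(z) = C1 + C2*erfi(3*sqrt(14)*z/14)


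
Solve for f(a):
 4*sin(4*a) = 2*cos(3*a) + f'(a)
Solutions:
 f(a) = C1 - 2*sin(3*a)/3 - cos(4*a)


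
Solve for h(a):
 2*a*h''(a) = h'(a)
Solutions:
 h(a) = C1 + C2*a^(3/2)


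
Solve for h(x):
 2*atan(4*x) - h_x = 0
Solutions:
 h(x) = C1 + 2*x*atan(4*x) - log(16*x^2 + 1)/4
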